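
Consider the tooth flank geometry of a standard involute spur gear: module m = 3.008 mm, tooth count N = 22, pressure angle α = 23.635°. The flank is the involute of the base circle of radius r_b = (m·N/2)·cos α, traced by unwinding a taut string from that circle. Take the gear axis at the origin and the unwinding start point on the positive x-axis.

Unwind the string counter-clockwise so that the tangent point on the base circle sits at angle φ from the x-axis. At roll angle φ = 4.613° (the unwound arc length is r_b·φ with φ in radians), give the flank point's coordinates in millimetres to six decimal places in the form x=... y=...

pitch radius r_p = m·N/2 = 3.008·22/2 = 33.088000
base radius r_b = r_p·cos α = 33.088000·cos 23.635° = 30.312512
roll angle φ = 4.613° = 0.08051204 rad
x = r_b·(cos φ + φ·sin φ) = 30.312512·(0.99676066 + 0.08051204·0.08042508) = 30.410599
y = r_b·(sin φ − φ·cos φ) = 30.312512·(0.08042508 − 0.08051204·0.99676066) = 0.005270

x=30.410599 y=0.005270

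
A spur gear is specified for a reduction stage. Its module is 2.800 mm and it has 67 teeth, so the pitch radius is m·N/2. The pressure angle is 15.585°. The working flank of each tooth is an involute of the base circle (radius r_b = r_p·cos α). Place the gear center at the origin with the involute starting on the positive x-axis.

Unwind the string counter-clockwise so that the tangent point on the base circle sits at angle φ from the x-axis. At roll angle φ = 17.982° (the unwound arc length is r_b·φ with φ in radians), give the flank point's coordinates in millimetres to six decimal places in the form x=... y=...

pitch radius r_p = m·N/2 = 2.800·67/2 = 93.800000
base radius r_b = r_p·cos α = 93.800000·cos 15.585° = 90.351249
roll angle φ = 17.982° = 0.31384511 rad
x = r_b·(cos φ + φ·sin φ) = 90.351249·(0.95115355 + 0.31384511·0.30871820) = 94.692017
y = r_b·(sin φ − φ·cos φ) = 90.351249·(0.30871820 − 0.31384511·0.95115355) = 0.921882

x=94.692017 y=0.921882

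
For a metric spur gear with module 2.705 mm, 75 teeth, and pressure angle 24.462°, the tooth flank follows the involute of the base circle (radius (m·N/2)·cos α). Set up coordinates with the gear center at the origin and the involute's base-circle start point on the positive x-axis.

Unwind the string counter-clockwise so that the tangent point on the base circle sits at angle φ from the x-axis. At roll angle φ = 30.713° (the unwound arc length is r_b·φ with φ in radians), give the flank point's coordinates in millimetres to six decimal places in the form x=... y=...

x=104.659693 y=4.605740

pitch radius r_p = m·N/2 = 2.705·75/2 = 101.437500
base radius r_b = r_p·cos α = 101.437500·cos 24.462° = 92.332075
roll angle φ = 30.713° = 0.53604297 rad
x = r_b·(cos φ + φ·sin φ) = 92.332075·(0.85973641 + 0.53604297·0.51073800) = 104.659693
y = r_b·(sin φ − φ·cos φ) = 92.332075·(0.51073800 − 0.53604297·0.85973641) = 4.605740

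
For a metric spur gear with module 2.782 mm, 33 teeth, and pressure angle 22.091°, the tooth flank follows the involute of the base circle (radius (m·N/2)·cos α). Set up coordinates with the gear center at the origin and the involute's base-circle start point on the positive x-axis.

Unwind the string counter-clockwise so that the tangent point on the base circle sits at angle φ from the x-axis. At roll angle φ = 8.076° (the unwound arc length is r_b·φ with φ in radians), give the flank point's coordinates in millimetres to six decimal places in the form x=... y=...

pitch radius r_p = m·N/2 = 2.782·33/2 = 45.903000
base radius r_b = r_p·cos α = 45.903000·cos 22.091° = 42.533156
roll angle φ = 8.076° = 0.14095279 rad
x = r_b·(cos φ + φ·sin φ) = 42.533156·(0.99008259 + 0.14095279·0.14048652) = 42.953577
y = r_b·(sin φ − φ·cos φ) = 42.533156·(0.14048652 − 0.14095279·0.99008259) = 0.039625

x=42.953577 y=0.039625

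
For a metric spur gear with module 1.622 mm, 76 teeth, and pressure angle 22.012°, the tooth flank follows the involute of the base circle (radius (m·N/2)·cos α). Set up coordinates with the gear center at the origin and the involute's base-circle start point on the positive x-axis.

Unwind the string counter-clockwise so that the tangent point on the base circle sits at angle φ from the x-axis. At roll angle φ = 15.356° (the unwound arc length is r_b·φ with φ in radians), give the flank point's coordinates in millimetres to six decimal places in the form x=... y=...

pitch radius r_p = m·N/2 = 1.622·76/2 = 61.636000
base radius r_b = r_p·cos α = 61.636000·cos 22.012° = 57.143067
roll angle φ = 15.356° = 0.26801276 rad
x = r_b·(cos φ + φ·sin φ) = 57.143067·(0.96429905 + 0.26801276·0.26481567) = 59.158676
y = r_b·(sin φ − φ·cos φ) = 57.143067·(0.26481567 − 0.26801276·0.96429905) = 0.364071

x=59.158676 y=0.364071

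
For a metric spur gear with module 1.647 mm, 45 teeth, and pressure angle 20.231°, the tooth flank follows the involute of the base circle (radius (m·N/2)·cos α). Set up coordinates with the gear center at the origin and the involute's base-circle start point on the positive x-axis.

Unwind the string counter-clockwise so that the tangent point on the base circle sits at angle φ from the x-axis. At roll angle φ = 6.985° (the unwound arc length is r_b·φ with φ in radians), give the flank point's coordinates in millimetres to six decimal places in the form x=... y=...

pitch radius r_p = m·N/2 = 1.647·45/2 = 37.057500
base radius r_b = r_p·cos α = 37.057500·cos 20.231° = 34.771277
roll angle φ = 6.985° = 0.12191125 rad
x = r_b·(cos φ + φ·sin φ) = 34.771277·(0.99257802 + 0.12191125·0.12160949) = 35.028709
y = r_b·(sin φ − φ·cos φ) = 34.771277·(0.12160949 − 0.12191125·0.99257802) = 0.020969

x=35.028709 y=0.020969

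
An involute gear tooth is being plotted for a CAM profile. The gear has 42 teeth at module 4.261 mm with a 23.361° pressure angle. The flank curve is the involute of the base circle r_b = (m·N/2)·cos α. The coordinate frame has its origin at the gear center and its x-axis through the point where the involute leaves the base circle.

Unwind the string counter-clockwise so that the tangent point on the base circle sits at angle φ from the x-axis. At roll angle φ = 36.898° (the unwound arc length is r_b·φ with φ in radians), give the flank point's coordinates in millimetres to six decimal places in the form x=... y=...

x=97.453901 y=7.014314

pitch radius r_p = m·N/2 = 4.261·42/2 = 89.481000
base radius r_b = r_p·cos α = 89.481000·cos 23.361° = 82.145772
roll angle φ = 36.898° = 0.64399159 rad
x = r_b·(cos φ + φ·sin φ) = 82.145772·(0.79970562 + 0.64399159·0.60039231) = 97.453901
y = r_b·(sin φ − φ·cos φ) = 82.145772·(0.60039231 − 0.64399159·0.79970562) = 7.014314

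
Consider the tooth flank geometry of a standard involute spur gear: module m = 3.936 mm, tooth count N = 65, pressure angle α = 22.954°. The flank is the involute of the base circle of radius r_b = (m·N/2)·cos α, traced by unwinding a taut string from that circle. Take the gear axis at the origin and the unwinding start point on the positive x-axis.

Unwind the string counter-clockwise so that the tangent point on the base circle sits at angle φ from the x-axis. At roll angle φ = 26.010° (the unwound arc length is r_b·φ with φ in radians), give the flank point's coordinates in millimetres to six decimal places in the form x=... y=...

x=129.310067 y=3.598055

pitch radius r_p = m·N/2 = 3.936·65/2 = 127.920000
base radius r_b = r_p·cos α = 127.920000·cos 22.954° = 117.791071
roll angle φ = 26.010° = 0.45396014 rad
x = r_b·(cos φ + φ·sin φ) = 117.791071·(0.89871752 + 0.45396014·0.43852801) = 129.310067
y = r_b·(sin φ − φ·cos φ) = 117.791071·(0.43852801 − 0.45396014·0.89871752) = 3.598055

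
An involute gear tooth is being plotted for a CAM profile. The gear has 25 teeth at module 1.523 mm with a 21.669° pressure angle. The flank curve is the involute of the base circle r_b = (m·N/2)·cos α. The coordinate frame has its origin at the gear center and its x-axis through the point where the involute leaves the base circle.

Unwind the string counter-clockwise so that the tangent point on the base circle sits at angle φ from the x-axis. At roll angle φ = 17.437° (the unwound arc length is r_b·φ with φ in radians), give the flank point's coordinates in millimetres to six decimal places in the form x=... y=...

x=18.492606 y=0.164695

pitch radius r_p = m·N/2 = 1.523·25/2 = 19.037500
base radius r_b = r_p·cos α = 19.037500·cos 21.669° = 17.692167
roll angle φ = 17.437° = 0.30433306 rad
x = r_b·(cos φ + φ·sin φ) = 17.692167·(0.95404702 + 0.30433306·0.29965695) = 18.492606
y = r_b·(sin φ − φ·cos φ) = 17.692167·(0.29965695 − 0.30433306·0.95404702) = 0.164695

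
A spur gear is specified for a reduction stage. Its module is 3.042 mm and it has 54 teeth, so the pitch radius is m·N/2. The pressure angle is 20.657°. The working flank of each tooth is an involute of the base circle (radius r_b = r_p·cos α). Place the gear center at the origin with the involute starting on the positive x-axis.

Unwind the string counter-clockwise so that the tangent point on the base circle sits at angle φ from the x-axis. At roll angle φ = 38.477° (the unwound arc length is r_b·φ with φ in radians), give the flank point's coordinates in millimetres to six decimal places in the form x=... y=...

pitch radius r_p = m·N/2 = 3.042·54/2 = 82.134000
base radius r_b = r_p·cos α = 82.134000·cos 20.657° = 76.853527
roll angle φ = 38.477° = 0.67155034 rad
x = r_b·(cos φ + φ·sin φ) = 76.853527·(0.78285799 + 0.67155034·0.62220043) = 92.277791
y = r_b·(sin φ − φ·cos φ) = 76.853527·(0.62220043 − 0.67155034·0.78285799) = 7.414204

x=92.277791 y=7.414204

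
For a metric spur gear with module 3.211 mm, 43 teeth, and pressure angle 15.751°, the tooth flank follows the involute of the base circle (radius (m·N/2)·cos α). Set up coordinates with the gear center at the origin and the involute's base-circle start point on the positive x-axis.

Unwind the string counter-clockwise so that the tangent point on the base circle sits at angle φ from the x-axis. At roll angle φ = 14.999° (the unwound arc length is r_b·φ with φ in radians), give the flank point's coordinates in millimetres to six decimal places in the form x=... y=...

x=68.682060 y=0.394617

pitch radius r_p = m·N/2 = 3.211·43/2 = 69.036500
base radius r_b = r_p·cos α = 69.036500·cos 15.751° = 66.444214
roll angle φ = 14.999° = 0.26178193 rad
x = r_b·(cos φ + φ·sin φ) = 66.444214·(0.96593034 + 0.26178193·0.25880219) = 68.682060
y = r_b·(sin φ − φ·cos φ) = 66.444214·(0.25880219 − 0.26178193·0.96593034) = 0.394617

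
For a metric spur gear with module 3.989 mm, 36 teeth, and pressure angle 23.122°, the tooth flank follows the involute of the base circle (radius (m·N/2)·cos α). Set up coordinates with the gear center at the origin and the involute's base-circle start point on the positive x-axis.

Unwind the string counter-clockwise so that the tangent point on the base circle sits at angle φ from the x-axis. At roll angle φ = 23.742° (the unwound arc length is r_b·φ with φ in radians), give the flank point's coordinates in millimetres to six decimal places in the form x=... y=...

x=71.462433 y=1.539416

pitch radius r_p = m·N/2 = 3.989·36/2 = 71.802000
base radius r_b = r_p·cos α = 71.802000·cos 23.122° = 66.034202
roll angle φ = 23.742° = 0.41437607 rad
x = r_b·(cos φ + φ·sin φ) = 66.034202·(0.91536770 + 0.41437607·0.40261888) = 71.462433
y = r_b·(sin φ − φ·cos φ) = 66.034202·(0.40261888 − 0.41437607·0.91536770) = 1.539416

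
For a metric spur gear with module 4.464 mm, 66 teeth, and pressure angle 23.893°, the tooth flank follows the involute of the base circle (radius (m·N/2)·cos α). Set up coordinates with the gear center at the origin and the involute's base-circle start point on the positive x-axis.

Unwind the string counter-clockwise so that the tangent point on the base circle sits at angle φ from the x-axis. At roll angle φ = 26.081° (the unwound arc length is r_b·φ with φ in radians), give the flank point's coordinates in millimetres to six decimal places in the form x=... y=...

pitch radius r_p = m·N/2 = 4.464·66/2 = 147.312000
base radius r_b = r_p·cos α = 147.312000·cos 23.893° = 134.687869
roll angle φ = 26.081° = 0.45519932 rad
x = r_b·(cos φ + φ·sin φ) = 134.687869·(0.89817342 + 0.45519932·0.43964135) = 147.927398
y = r_b·(sin φ − φ·cos φ) = 134.687869·(0.43964135 − 0.45519932·0.89817342) = 4.147500

x=147.927398 y=4.147500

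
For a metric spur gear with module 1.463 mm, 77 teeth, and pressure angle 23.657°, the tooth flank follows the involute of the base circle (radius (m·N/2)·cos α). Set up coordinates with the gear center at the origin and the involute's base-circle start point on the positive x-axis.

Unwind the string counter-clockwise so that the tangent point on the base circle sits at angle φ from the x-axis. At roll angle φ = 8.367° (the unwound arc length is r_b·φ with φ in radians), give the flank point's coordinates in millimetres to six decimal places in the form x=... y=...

pitch radius r_p = m·N/2 = 1.463·77/2 = 56.325500
base radius r_b = r_p·cos α = 56.325500·cos 23.657° = 51.592130
roll angle φ = 8.367° = 0.14603170 rad
x = r_b·(cos φ + φ·sin φ) = 51.592130·(0.98935631 + 0.14603170·0.14551322) = 52.139308
y = r_b·(sin φ − φ·cos φ) = 51.592130·(0.14551322 − 0.14603170·0.98935631) = 0.053441

x=52.139308 y=0.053441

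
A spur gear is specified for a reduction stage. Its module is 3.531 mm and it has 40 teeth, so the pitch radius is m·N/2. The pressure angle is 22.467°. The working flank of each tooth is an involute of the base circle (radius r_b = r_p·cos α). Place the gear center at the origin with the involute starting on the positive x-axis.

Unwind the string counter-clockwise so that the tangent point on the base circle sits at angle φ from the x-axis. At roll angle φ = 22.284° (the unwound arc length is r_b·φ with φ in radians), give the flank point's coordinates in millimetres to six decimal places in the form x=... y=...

pitch radius r_p = m·N/2 = 3.531·40/2 = 70.620000
base radius r_b = r_p·cos α = 70.620000·cos 22.467° = 65.259927
roll angle φ = 22.284° = 0.38892917 rad
x = r_b·(cos φ + φ·sin φ) = 65.259927·(0.92531565 + 0.38892917·0.37919778) = 70.010636
y = r_b·(sin φ − φ·cos φ) = 65.259927·(0.37919778 − 0.38892917·0.92531565) = 1.260530

x=70.010636 y=1.260530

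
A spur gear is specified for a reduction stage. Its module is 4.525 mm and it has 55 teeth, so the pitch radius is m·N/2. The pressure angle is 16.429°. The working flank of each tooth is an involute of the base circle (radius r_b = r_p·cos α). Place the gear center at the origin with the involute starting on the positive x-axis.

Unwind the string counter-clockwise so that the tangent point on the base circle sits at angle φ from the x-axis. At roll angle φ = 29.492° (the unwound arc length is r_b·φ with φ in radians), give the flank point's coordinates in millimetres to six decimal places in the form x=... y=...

pitch radius r_p = m·N/2 = 4.525·55/2 = 124.437500
base radius r_b = r_p·cos α = 124.437500·cos 16.429° = 119.356835
roll angle φ = 29.492° = 0.51473250 rad
x = r_b·(cos φ + φ·sin φ) = 119.356835·(0.87042444 + 0.51473250·0.49230203) = 134.136588
y = r_b·(sin φ − φ·cos φ) = 119.356835·(0.49230203 − 0.51473250·0.87042444) = 5.283483

x=134.136588 y=5.283483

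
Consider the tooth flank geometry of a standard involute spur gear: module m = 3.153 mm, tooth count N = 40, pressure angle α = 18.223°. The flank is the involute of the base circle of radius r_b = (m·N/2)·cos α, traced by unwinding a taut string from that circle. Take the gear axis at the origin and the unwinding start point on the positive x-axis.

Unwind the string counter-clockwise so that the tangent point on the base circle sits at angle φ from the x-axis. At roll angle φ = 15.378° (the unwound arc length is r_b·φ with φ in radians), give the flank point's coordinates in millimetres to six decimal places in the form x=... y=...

pitch radius r_p = m·N/2 = 3.153·40/2 = 63.060000
base radius r_b = r_p·cos α = 63.060000·cos 18.223° = 59.897326
roll angle φ = 15.378° = 0.26839673 rad
x = r_b·(cos φ + φ·sin φ) = 59.897326·(0.96419730 + 0.26839673·0.26518591) = 62.016034
y = r_b·(sin φ − φ·cos φ) = 59.897326·(0.26518591 − 0.26839673·0.96419730) = 0.383253

x=62.016034 y=0.383253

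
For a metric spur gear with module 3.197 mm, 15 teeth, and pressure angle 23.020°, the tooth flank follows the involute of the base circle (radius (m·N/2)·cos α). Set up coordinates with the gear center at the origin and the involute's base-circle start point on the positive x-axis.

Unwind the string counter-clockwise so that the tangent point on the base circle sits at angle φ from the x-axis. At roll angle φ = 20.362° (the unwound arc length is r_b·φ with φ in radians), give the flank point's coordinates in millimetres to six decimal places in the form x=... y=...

x=23.418018 y=0.326019

pitch radius r_p = m·N/2 = 3.197·15/2 = 23.977500
base radius r_b = r_p·cos α = 23.977500·cos 23.020° = 22.068133
roll angle φ = 20.362° = 0.35538394 rad
x = r_b·(cos φ + φ·sin φ) = 22.068133·(0.93751297 + 0.35538394·0.34795034) = 23.418018
y = r_b·(sin φ − φ·cos φ) = 22.068133·(0.34795034 − 0.35538394·0.93751297) = 0.326019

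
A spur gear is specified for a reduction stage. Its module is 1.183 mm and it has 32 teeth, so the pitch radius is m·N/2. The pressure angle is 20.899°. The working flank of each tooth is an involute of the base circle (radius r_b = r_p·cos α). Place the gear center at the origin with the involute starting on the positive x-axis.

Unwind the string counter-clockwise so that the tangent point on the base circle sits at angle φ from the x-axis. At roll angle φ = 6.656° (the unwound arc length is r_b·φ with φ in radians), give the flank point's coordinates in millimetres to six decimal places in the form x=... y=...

pitch radius r_p = m·N/2 = 1.183·32/2 = 18.928000
base radius r_b = r_p·cos α = 18.928000·cos 20.899° = 17.682740
roll angle φ = 6.656° = 0.11616912 rad
x = r_b·(cos φ + φ·sin φ) = 17.682740·(0.99325995 + 0.11616912·0.11590800) = 17.801655
y = r_b·(sin φ − φ·cos φ) = 17.682740·(0.11590800 − 0.11616912·0.99325995) = 0.009228

x=17.801655 y=0.009228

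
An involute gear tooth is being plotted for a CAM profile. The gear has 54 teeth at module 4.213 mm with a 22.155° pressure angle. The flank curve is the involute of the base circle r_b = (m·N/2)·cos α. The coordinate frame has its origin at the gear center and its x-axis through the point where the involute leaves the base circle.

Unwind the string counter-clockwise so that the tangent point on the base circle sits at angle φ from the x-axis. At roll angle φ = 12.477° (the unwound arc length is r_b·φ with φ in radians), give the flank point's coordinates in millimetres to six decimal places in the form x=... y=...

x=107.820876 y=0.360932

pitch radius r_p = m·N/2 = 4.213·54/2 = 113.751000
base radius r_b = r_p·cos α = 113.751000·cos 22.155° = 105.352429
roll angle φ = 12.477° = 0.21776473 rad
x = r_b·(cos φ + φ·sin φ) = 105.352429·(0.97638281 + 0.21776473·0.21604769) = 107.820876
y = r_b·(sin φ − φ·cos φ) = 105.352429·(0.21604769 − 0.21776473·0.97638281) = 0.360932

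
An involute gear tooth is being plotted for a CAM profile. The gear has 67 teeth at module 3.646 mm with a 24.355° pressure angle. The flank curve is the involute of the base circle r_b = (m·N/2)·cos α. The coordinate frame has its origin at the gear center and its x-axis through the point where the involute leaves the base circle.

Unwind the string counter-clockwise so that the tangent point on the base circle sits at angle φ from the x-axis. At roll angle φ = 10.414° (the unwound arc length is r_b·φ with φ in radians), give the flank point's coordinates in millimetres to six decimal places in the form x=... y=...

x=113.094247 y=0.221979

pitch radius r_p = m·N/2 = 3.646·67/2 = 122.141000
base radius r_b = r_p·cos α = 122.141000·cos 24.355° = 111.271408
roll angle φ = 10.414° = 0.18175859 rad
x = r_b·(cos φ + φ·sin φ) = 111.271408·(0.98352733 + 0.18175859·0.18075947) = 113.094247
y = r_b·(sin φ − φ·cos φ) = 111.271408·(0.18075947 − 0.18175859·0.98352733) = 0.221979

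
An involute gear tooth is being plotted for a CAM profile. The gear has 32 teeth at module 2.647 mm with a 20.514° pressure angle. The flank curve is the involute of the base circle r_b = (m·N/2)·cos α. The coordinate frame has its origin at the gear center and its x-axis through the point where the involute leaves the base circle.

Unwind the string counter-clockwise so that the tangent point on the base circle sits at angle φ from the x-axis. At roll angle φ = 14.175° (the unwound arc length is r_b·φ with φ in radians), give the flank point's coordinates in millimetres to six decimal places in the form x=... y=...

pitch radius r_p = m·N/2 = 2.647·32/2 = 42.352000
base radius r_b = r_p·cos α = 42.352000·cos 20.514° = 39.666315
roll angle φ = 14.175° = 0.24740042 rad
x = r_b·(cos φ + φ·sin φ) = 39.666315·(0.96955229 + 0.24740042·0.24488436) = 40.861731
y = r_b·(sin φ − φ·cos φ) = 39.666315·(0.24488436 − 0.24740042·0.96955229) = 0.198995

x=40.861731 y=0.198995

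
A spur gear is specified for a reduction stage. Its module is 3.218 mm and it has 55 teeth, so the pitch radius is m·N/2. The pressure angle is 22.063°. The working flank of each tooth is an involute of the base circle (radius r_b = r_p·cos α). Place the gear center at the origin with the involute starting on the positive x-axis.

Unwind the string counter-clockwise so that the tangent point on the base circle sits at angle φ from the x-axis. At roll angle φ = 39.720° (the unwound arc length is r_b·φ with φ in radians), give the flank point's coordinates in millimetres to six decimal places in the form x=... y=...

x=99.416922 y=8.677864

pitch radius r_p = m·N/2 = 3.218·55/2 = 88.495000
base radius r_b = r_p·cos α = 88.495000·cos 22.063° = 82.014634
roll angle φ = 39.720° = 0.69324478 rad
x = r_b·(cos φ + φ·sin φ) = 82.014634·(0.76917654 + 0.69324478·0.63903635) = 99.416922
y = r_b·(sin φ − φ·cos φ) = 82.014634·(0.63903635 − 0.69324478·0.76917654) = 8.677864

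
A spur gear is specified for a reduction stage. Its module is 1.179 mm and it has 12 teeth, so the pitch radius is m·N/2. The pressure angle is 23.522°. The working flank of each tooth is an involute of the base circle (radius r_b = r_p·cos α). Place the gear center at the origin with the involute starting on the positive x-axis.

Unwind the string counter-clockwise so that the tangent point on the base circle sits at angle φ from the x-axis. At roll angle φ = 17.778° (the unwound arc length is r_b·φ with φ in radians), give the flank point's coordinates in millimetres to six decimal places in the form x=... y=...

pitch radius r_p = m·N/2 = 1.179·12/2 = 7.074000
base radius r_b = r_p·cos α = 7.074000·cos 23.522° = 6.486199
roll angle φ = 17.778° = 0.31028463 rad
x = r_b·(cos φ + φ·sin φ) = 6.486199·(0.95224670 + 0.31028463·0.30532969) = 6.790959
y = r_b·(sin φ − φ·cos φ) = 6.486199·(0.30532969 − 0.31028463·0.95224670) = 0.063968

x=6.790959 y=0.063968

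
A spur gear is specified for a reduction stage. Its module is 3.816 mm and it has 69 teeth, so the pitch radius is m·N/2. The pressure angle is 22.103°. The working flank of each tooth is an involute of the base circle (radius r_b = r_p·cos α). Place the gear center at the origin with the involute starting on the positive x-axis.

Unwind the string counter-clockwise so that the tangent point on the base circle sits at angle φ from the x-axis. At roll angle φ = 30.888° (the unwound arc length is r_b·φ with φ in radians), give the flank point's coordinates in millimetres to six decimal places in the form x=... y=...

x=138.434376 y=6.187037

pitch radius r_p = m·N/2 = 3.816·69/2 = 131.652000
base radius r_b = r_p·cos α = 131.652000·cos 22.103° = 121.976754
roll angle φ = 30.888° = 0.53909730 rad
x = r_b·(cos φ + φ·sin φ) = 121.976754·(0.85817244 + 0.53909730·0.51336153) = 138.434376
y = r_b·(sin φ − φ·cos φ) = 121.976754·(0.51336153 − 0.53909730·0.85817244) = 6.187037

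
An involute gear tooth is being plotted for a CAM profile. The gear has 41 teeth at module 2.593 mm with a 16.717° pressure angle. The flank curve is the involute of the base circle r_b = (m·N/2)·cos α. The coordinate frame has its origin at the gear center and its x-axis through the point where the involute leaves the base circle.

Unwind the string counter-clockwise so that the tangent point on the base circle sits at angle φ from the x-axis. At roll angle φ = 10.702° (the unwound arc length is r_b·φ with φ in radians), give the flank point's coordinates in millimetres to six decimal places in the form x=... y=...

x=51.790317 y=0.110203

pitch radius r_p = m·N/2 = 2.593·41/2 = 53.156500
base radius r_b = r_p·cos α = 53.156500·cos 16.717° = 50.909957
roll angle φ = 10.702° = 0.18678514 rad
x = r_b·(cos φ + φ·sin φ) = 50.909957·(0.98260631 + 0.18678514·0.18570091) = 51.790317
y = r_b·(sin φ − φ·cos φ) = 50.909957·(0.18570091 − 0.18678514·0.98260631) = 0.110203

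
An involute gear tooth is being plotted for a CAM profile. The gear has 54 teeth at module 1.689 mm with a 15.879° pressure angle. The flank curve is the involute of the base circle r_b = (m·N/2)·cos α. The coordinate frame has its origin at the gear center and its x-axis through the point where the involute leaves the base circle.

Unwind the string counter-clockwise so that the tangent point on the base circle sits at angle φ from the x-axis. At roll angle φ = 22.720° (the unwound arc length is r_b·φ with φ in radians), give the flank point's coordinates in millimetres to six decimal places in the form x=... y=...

x=47.177044 y=0.897405

pitch radius r_p = m·N/2 = 1.689·54/2 = 45.603000
base radius r_b = r_p·cos α = 45.603000·cos 15.879° = 43.862865
roll angle φ = 22.720° = 0.39653881 rad
x = r_b·(cos φ + φ·sin φ) = 43.862865·(0.92240333 + 0.39653881·0.38622805) = 47.177044
y = r_b·(sin φ − φ·cos φ) = 43.862865·(0.38622805 − 0.39653881·0.92240333) = 0.897405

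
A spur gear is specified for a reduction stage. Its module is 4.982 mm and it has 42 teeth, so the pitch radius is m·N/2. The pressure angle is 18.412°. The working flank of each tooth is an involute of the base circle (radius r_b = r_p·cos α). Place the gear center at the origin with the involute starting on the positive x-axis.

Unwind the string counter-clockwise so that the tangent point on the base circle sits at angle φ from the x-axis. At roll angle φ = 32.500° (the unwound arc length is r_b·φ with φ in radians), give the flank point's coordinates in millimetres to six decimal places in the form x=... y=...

x=113.974190 y=5.846888

pitch radius r_p = m·N/2 = 4.982·42/2 = 104.622000
base radius r_b = r_p·cos α = 104.622000·cos 18.412° = 99.266387
roll angle φ = 32.500° = 0.56723201 rad
x = r_b·(cos φ + φ·sin φ) = 99.266387·(0.84339145 + 0.56723201·0.53729961) = 113.974190
y = r_b·(sin φ − φ·cos φ) = 99.266387·(0.53729961 − 0.56723201·0.84339145) = 5.846888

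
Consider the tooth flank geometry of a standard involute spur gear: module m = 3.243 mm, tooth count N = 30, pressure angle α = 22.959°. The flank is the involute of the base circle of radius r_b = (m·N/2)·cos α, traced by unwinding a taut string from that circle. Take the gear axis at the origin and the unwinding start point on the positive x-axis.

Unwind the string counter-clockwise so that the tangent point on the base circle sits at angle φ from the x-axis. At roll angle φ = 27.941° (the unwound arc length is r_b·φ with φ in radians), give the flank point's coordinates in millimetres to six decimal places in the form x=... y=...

pitch radius r_p = m·N/2 = 3.243·30/2 = 48.645000
base radius r_b = r_p·cos α = 48.645000·cos 22.959° = 44.791548
roll angle φ = 27.941° = 0.48766245 rad
x = r_b·(cos φ + φ·sin φ) = 44.791548·(0.88343056 + 0.48766245·0.46856210) = 49.805098
y = r_b·(sin φ − φ·cos φ) = 44.791548·(0.46856210 − 0.48766245·0.88343056) = 1.690711

x=49.805098 y=1.690711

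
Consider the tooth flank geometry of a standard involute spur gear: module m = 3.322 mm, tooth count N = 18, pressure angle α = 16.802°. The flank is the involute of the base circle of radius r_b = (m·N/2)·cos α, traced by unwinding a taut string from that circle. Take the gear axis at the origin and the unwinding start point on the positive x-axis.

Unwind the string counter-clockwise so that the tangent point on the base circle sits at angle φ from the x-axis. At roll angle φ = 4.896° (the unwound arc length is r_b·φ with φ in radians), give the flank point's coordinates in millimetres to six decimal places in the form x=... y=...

x=28.725943 y=0.005949

pitch radius r_p = m·N/2 = 3.322·18/2 = 29.898000
base radius r_b = r_p·cos α = 29.898000·cos 16.802° = 28.621637
roll angle φ = 4.896° = 0.08545132 rad
x = r_b·(cos φ + φ·sin φ) = 28.621637·(0.99635126 + 0.08545132·0.08534736) = 28.725943
y = r_b·(sin φ − φ·cos φ) = 28.621637·(0.08534736 − 0.08545132·0.99635126) = 0.005949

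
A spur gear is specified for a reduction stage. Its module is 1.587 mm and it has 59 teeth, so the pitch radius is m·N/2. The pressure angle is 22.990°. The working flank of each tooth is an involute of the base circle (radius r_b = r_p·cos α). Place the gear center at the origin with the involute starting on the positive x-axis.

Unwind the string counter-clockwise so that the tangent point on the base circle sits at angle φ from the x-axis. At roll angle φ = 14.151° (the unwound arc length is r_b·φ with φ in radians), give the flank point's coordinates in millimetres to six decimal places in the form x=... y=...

x=44.392516 y=0.215119

pitch radius r_p = m·N/2 = 1.587·59/2 = 46.816500
base radius r_b = r_p·cos α = 46.816500·cos 22.990° = 43.098007
roll angle φ = 14.151° = 0.24698154 rad
x = r_b·(cos φ + φ·sin φ) = 43.098007·(0.96965479 + 0.24698154·0.24447822) = 44.392516
y = r_b·(sin φ − φ·cos φ) = 43.098007·(0.24447822 − 0.24698154·0.96965479) = 0.215119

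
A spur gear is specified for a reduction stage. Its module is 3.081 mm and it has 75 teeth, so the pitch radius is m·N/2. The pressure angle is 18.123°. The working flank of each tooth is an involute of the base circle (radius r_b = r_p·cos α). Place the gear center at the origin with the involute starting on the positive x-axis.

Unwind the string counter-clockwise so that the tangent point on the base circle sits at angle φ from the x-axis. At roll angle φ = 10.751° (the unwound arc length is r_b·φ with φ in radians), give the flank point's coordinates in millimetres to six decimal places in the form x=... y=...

pitch radius r_p = m·N/2 = 3.081·75/2 = 115.537500
base radius r_b = r_p·cos α = 115.537500·cos 18.123° = 109.805793
roll angle φ = 10.751° = 0.18764035 rad
x = r_b·(cos φ + φ·sin φ) = 109.805793·(0.98244714 + 0.18764035·0.18654118) = 111.721882
y = r_b·(sin φ − φ·cos φ) = 109.805793·(0.18654118 − 0.18764035·0.98244714) = 0.240964

x=111.721882 y=0.240964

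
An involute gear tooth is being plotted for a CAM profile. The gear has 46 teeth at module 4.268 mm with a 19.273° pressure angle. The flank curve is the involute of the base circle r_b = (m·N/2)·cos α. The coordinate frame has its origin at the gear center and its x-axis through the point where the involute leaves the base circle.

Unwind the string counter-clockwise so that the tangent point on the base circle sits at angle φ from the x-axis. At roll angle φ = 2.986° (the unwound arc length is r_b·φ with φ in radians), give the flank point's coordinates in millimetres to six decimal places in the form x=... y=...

x=92.788307 y=0.004371

pitch radius r_p = m·N/2 = 4.268·46/2 = 98.164000
base radius r_b = r_p·cos α = 98.164000·cos 19.273° = 92.662555
roll angle φ = 2.986° = 0.05211553 rad
x = r_b·(cos φ + φ·sin φ) = 92.662555·(0.99864229 + 0.05211553·0.05209194) = 92.788307
y = r_b·(sin φ − φ·cos φ) = 92.662555·(0.05209194 − 0.05211553·0.99864229) = 0.004371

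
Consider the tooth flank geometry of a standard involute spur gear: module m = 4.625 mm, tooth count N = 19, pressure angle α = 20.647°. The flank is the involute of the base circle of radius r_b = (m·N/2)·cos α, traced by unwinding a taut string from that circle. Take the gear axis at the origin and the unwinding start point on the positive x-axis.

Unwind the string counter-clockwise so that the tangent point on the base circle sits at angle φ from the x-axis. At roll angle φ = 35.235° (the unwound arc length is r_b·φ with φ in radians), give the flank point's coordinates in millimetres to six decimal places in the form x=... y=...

x=48.170261 y=3.068487

pitch radius r_p = m·N/2 = 4.625·19/2 = 43.937500
base radius r_b = r_p·cos α = 43.937500·cos 20.647° = 41.115421
roll angle φ = 35.235° = 0.61496676 rad
x = r_b·(cos φ + φ·sin φ) = 41.115421·(0.81679262 + 0.61496676·0.57693137) = 48.170261
y = r_b·(sin φ − φ·cos φ) = 41.115421·(0.57693137 − 0.61496676·0.81679262) = 3.068487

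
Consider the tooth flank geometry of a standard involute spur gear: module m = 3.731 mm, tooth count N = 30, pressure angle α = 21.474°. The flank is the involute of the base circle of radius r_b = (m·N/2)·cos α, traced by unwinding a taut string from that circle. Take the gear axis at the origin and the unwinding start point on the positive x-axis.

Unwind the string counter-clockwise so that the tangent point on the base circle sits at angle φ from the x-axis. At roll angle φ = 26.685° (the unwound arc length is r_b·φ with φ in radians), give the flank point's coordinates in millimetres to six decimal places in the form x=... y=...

pitch radius r_p = m·N/2 = 3.731·30/2 = 55.965000
base radius r_b = r_p·cos α = 55.965000·cos 21.474° = 52.080122
roll angle φ = 26.685° = 0.46574111 rad
x = r_b·(cos φ + φ·sin φ) = 52.080122·(0.89348899 + 0.46574111·0.44908510) = 57.425958
y = r_b·(sin φ − φ·cos φ) = 52.080122·(0.44908510 − 0.46574111·0.89348899) = 1.716068

x=57.425958 y=1.716068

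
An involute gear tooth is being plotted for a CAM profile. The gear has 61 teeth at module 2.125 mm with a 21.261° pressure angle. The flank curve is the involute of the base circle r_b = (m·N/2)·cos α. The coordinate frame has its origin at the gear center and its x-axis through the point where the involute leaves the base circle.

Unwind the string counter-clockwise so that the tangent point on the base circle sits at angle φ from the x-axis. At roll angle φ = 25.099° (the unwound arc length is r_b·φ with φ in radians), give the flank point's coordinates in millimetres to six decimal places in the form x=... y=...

x=65.921570 y=1.660233

pitch radius r_p = m·N/2 = 2.125·61/2 = 64.812500
base radius r_b = r_p·cos α = 64.812500·cos 21.261° = 60.401249
roll angle φ = 25.099° = 0.43806019 rad
x = r_b·(cos φ + φ·sin φ) = 60.401249·(0.90557620 + 0.43806019·0.42418362) = 65.921570
y = r_b·(sin φ − φ·cos φ) = 60.401249·(0.42418362 − 0.43806019·0.90557620) = 1.660233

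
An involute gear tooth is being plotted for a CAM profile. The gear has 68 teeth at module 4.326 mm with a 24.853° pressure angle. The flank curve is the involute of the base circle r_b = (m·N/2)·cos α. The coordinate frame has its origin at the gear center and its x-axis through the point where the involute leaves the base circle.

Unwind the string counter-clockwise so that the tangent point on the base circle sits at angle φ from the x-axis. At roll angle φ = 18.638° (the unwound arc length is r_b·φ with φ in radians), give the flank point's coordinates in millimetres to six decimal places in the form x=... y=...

pitch radius r_p = m·N/2 = 4.326·68/2 = 147.084000
base radius r_b = r_p·cos α = 147.084000·cos 24.853° = 133.462416
roll angle φ = 18.638° = 0.32529447 rad
x = r_b·(cos φ + φ·sin φ) = 133.462416·(0.94755666 + 0.32529447·0.31958782) = 140.337974
y = r_b·(sin φ − φ·cos φ) = 133.462416·(0.31958782 − 0.32529447·0.94755666) = 1.515184

x=140.337974 y=1.515184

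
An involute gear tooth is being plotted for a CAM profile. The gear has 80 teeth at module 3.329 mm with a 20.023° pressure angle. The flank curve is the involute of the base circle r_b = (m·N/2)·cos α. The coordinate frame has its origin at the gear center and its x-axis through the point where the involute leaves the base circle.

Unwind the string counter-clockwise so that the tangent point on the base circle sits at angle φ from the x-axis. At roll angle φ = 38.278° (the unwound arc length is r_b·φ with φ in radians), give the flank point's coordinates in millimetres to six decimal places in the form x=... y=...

x=149.992430 y=11.889010

pitch radius r_p = m·N/2 = 3.329·80/2 = 133.160000
base radius r_b = r_p·cos α = 133.160000·cos 20.023° = 125.111177
roll angle φ = 38.278° = 0.66807713 rad
x = r_b·(cos φ + φ·sin φ) = 125.111177·(0.78501429 + 0.66807713·0.61947765) = 149.992430
y = r_b·(sin φ − φ·cos φ) = 125.111177·(0.61947765 − 0.66807713·0.78501429) = 11.889010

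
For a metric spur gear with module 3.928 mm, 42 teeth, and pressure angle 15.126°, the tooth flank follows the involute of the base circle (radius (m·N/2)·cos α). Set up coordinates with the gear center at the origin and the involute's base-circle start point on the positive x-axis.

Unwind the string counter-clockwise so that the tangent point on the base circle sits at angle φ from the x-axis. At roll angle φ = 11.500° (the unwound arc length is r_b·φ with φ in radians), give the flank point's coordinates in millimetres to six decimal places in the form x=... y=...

x=81.218005 y=0.213762

pitch radius r_p = m·N/2 = 3.928·42/2 = 82.488000
base radius r_b = r_p·cos α = 82.488000·cos 15.126° = 79.630147
roll angle φ = 11.500° = 0.20071286 rad
x = r_b·(cos φ + φ·sin φ) = 79.630147·(0.97992470 + 0.20071286·0.19936793) = 81.218005
y = r_b·(sin φ − φ·cos φ) = 79.630147·(0.19936793 − 0.20071286·0.97992470) = 0.213762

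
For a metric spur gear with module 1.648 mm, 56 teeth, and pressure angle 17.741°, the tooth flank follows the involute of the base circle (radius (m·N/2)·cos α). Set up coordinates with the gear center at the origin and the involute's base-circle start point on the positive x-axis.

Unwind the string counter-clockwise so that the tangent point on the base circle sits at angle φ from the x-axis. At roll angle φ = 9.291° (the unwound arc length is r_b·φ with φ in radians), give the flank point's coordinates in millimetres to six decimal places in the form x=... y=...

pitch radius r_p = m·N/2 = 1.648·56/2 = 46.144000
base radius r_b = r_p·cos α = 46.144000·cos 17.741° = 43.949561
roll angle φ = 9.291° = 0.16215854 rad
x = r_b·(cos φ + φ·sin φ) = 43.949561·(0.98688109 + 0.16215854·0.16144880) = 44.523603
y = r_b·(sin φ − φ·cos φ) = 43.949561·(0.16144880 − 0.16215854·0.98688109) = 0.062303

x=44.523603 y=0.062303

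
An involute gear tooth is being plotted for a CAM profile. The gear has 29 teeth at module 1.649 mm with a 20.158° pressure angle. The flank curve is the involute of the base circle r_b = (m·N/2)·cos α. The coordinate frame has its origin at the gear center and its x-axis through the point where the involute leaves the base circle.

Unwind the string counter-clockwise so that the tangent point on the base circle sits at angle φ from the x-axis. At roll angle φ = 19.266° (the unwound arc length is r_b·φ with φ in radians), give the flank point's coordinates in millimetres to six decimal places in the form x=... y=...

pitch radius r_p = m·N/2 = 1.649·29/2 = 23.910500
base radius r_b = r_p·cos α = 23.910500·cos 20.158° = 22.445884
roll angle φ = 19.266° = 0.33625513 rad
x = r_b·(cos φ + φ·sin φ) = 22.445884·(0.94399692 + 0.33625513·0.32995427) = 23.679189
y = r_b·(sin φ − φ·cos φ) = 22.445884·(0.32995427 − 0.33625513·0.94399692) = 0.281257

x=23.679189 y=0.281257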